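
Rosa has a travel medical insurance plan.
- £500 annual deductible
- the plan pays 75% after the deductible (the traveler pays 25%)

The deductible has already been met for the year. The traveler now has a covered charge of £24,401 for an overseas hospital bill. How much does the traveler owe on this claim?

£6,100.25

With the deductible met, the entire £24,401 is subject to coinsurance.
Coinsurance: £24,401 × 25% = £6,100.25.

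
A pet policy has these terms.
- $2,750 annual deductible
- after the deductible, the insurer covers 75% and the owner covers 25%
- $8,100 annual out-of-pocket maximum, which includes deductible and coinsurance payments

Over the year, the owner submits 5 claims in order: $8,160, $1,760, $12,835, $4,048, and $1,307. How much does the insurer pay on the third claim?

Claim 1 ($8,160): $2,750 finishes the deductible; $5,410 goes to coinsurance; coinsurance $5,410 × 25% = $1,352.50. Owner pays $4,102.50; OOP now $4,102.50. Plan pays $8,160 − $4,102.50 = $4,057.50.
Claim 2 ($1,760): 25% coinsurance on $1,760 = $440. Cost to owner: $440. OOP to date $4,542.50. Plan pays $1,760 − $440 = $1,320.
Claim 3 ($12,835): deductible met; 25% of $12,835 = $3,208.75. Owner owes $3,208.75 (running OOP $7,751.25). Insurer: $12,835 − $3,208.75 = $9,626.25.

$9,626.25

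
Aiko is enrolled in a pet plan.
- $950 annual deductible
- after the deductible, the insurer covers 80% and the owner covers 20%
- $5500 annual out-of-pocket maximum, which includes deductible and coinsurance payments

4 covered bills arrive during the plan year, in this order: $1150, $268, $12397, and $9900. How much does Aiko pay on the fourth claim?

Bill 1, $1150: $950 finishes the deductible; $200 goes to coinsurance; 20% of $200 = $40. Cost to owner: $990. OOP to date $990.
Bill 2, $268: deductible met; 20% of $268 = $53.60. Owner pays $53.60; OOP now $1043.60.
Bill 3, $12397: deductible met; 20% of $12397 = $2479.40. Owner owes $2479.40 (running OOP $3523).
Bill 4, $9900: 20% coinsurance on $9900 = $1980. OOP would hit $5503 > $5500, so the cap limits the owner to $5500 − $3523 = $1977.

$1977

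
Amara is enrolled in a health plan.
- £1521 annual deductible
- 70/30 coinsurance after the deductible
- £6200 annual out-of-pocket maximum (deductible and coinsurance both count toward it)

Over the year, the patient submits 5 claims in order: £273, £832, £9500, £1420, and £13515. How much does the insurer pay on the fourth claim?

£994

#1 (£273): fully absorbed by the deductible. Patient owes £273 (running OOP £273). Plan pays £273 − £273 = £0.
#2 (£832): entire amount goes to the deductible. Patient pays £832; OOP now £1105. Plan pays £832 − £832 = £0.
#3 (£9500): £416 finishes the deductible; £9084 goes to coinsurance; coinsurance £9084 × 30% = £2725.20. Cost to patient: £3141.20. OOP to date £4246.20. Insurer: £9500 − £3141.20 = £6358.80.
#4 (£1420): deductible met; 30% of £1420 = £426. Patient owes £426 (running OOP £4672.20). Plan pays £1420 − £426 = £994.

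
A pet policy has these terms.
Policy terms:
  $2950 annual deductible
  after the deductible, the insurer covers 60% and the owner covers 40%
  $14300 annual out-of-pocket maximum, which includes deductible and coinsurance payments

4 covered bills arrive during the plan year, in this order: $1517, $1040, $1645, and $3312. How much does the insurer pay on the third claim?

#1 ($1517): fully absorbed by the deductible. Cost to owner: $1517. OOP to date $1517. Insurer: $1517 − $1517 = $0.
#2 ($1040): fully absorbed by the deductible. Owner owes $1040 (running OOP $2557). Plan pays $1040 − $1040 = $0.
#3 ($1645): deductible takes $393, $1252 remains; 40% of $1252 = $500.80. Owner pays $893.80; OOP now $3450.80. Plan pays $1645 − $893.80 = $751.20.

$751.20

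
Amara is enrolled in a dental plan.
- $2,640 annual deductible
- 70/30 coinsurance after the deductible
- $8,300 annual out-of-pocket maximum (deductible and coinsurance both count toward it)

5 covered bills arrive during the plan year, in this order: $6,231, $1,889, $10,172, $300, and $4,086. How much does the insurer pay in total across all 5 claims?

#1 ($6,231): deductible takes $2,640, $3,591 remains; patient's 30% is $1,077.30. Patient pays $3,717.30; OOP now $3,717.30. Insurer: $6,231 − $3,717.30 = $2,513.70.
#2 ($1,889): deductible already satisfied, so patient's share is 30% × $1,889 = $566.70. Cost to patient: $566.70. OOP to date $4,284. Insurer: $1,889 − $566.70 = $1,322.30.
#3 ($10,172): deductible already satisfied, so patient's share is 30% × $10,172 = $3,051.60. Patient owes $3,051.60 (running OOP $7,335.60). Insurer: $10,172 − $3,051.60 = $7,120.40.
#4 ($300): 30% coinsurance on $300 = $90. Patient owes $90 (running OOP $7,425.60). Plan pays $300 − $90 = $210.
#5 ($4,086): deductible already satisfied, so patient's share is 30% × $4,086 = $1,225.80. Adding that to $7,425.60 gives $8,651.40, past the $8,300 cap; patient pays only $8,300 − $7,425.60 = $874.40. Insurer: $4,086 − $874.40 = $3,211.60.
Insurer total: $2,513.70 + $1,322.30 + $7,120.40 + $210 + $3,211.60 = $14,378.

$14,378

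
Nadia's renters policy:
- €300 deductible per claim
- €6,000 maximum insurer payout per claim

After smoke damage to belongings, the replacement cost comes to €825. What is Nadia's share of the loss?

€300

Subtract the deductible: €825 − €300 = €525.
€525 is within the €6,000 limit, so the insurer pays €525.
The tenant bears the rest of the original loss: €825 − €525 = €300.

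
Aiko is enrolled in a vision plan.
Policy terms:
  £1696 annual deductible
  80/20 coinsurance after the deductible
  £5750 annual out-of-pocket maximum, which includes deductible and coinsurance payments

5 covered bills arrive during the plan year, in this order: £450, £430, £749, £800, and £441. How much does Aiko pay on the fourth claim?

Claim 1 (£450): entire amount goes to the deductible. Cost to member: £450. OOP to date £450.
Claim 2 (£430): all of it applies to the deductible. Member owes £430 (running OOP £880).
Claim 3 (£749): fully absorbed by the deductible. Member pays £749; OOP now £1629.
Claim 4 (£800): £67 to deductible, leaving £733; member's 20% is £146.60. Cost to member: £213.60. OOP to date £1842.60.

£213.60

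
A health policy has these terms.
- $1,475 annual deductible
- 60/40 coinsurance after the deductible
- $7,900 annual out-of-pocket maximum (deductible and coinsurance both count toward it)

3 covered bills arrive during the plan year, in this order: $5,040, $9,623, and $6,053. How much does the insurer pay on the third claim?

$4,903.20

Claim 1 ($5,040): deductible takes $1,475, $3,565 remains; coinsurance $3,565 × 40% = $1,426. Patient pays $2,901; OOP now $2,901. Insurer: $5,040 − $2,901 = $2,139.
Claim 2 ($9,623): deductible met; 40% of $9,623 = $3,849.20. Cost to patient: $3,849.20. OOP to date $6,750.20. Insurer: $9,623 − $3,849.20 = $5,773.80.
Claim 3 ($6,053): 40% coinsurance on $6,053 = $2,421.20. That would push OOP to $9,171.40, over the $7,900 cap, so patient pays $7,900 − $6,750.20 = $1,149.80. Plan pays $6,053 − $1,149.80 = $4,903.20.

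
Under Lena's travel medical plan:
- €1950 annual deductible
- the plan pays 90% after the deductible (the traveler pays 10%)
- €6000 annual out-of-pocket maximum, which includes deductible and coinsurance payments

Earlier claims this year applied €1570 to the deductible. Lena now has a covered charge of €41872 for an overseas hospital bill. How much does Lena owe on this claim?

€1570 of the €1950 deductible is already met, leaving €380.
The remaining €41492 (= €41872 − €380) moves to coinsurance.
Traveler's 10% share of €41492 is €4149.20.
That puts the traveler's cost at €380 + €4149.20 = €4529.20 before any cap.
That would bring total out-of-pocket to €6099.20, past the €6000 cap. The traveler is capped at €6000 − €1570 = €4430 on this claim.

€4430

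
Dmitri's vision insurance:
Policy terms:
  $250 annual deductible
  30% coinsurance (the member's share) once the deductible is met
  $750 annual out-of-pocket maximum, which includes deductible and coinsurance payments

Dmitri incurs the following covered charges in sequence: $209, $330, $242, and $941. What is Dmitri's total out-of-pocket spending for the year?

$691.60

Claim 1 ($209): entire amount goes to the deductible. Cost to member: $209. OOP to date $209.
Claim 2 ($330): $41 to deductible, leaving $289; member's 30% is $86.70. Member pays $127.70; OOP now $336.70.
Claim 3 ($242): deductible already satisfied, so member's share is 30% × $242 = $72.60. Member owes $72.60 (running OOP $409.30).
Claim 4 ($941): deductible already satisfied, so member's share is 30% × $941 = $282.30. Cost to member: $282.30. OOP to date $691.60.
Summing the member's payments: $209 + $127.70 + $72.60 + $282.30 = $691.60.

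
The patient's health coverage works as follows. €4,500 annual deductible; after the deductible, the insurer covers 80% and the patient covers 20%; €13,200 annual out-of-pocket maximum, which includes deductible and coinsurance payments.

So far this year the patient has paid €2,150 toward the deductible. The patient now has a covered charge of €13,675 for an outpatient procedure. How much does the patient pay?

€4,615

Remaining deductible: €4,500 − €2,150 = €2,350.
After the €2,350 deductible portion, €13,675 − €2,350 = €11,325 is subject to coinsurance.
Patient's 20% share of €11,325 is €2,265.
Patient responsibility before any cap: €2,350 + €2,265 = €4,615.
Total out-of-pocket so far would be €2,150 + €4,615 = €6,765, below the €13,200 cap — no reduction.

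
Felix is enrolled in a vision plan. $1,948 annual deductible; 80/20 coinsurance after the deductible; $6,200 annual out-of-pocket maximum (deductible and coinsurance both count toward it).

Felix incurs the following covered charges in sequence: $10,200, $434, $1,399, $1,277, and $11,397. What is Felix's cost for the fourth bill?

Claim 1 ($10,200): deductible takes $1,948, $8,252 remains; coinsurance $8,252 × 20% = $1,650.40. Member owes $3,598.40 (running OOP $3,598.40).
Claim 2 ($434): 20% coinsurance on $434 = $86.80. Member owes $86.80 (running OOP $3,685.20).
Claim 3 ($1,399): 20% coinsurance on $1,399 = $279.80. Member pays $279.80; OOP now $3,965.
Claim 4 ($1,277): 20% coinsurance on $1,277 = $255.40. Member owes $255.40 (running OOP $4,220.40).

$255.40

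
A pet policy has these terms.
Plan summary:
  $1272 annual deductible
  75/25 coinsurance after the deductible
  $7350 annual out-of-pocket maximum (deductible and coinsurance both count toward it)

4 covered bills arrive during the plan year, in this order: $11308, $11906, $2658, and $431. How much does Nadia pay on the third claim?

Bill 1, $11308: $1272 to deductible, leaving $10036; 25% of $10036 = $2509. Owner owes $3781 (running OOP $3781).
Bill 2, $11906: deductible already satisfied, so owner's share is 25% × $11906 = $2976.50. Owner owes $2976.50 (running OOP $6757.50).
Bill 3, $2658: 25% coinsurance on $2658 = $664.50. Adding that to $6757.50 gives $7422, past the $7350 cap; owner pays only $7350 − $6757.50 = $592.50.

$592.50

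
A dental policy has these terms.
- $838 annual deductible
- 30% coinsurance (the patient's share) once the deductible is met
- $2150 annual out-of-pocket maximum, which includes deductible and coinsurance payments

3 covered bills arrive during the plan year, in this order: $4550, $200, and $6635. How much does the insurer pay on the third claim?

#1 ($4550): deductible takes $838, $3712 remains; 30% of $3712 = $1113.60. Patient owes $1951.60 (running OOP $1951.60). Plan pays $4550 − $1951.60 = $2598.40.
#2 ($200): deductible met; 30% of $200 = $60. Patient pays $60; OOP now $2011.60. Plan pays $200 − $60 = $140.
#3 ($6635): 30% coinsurance on $6635 = $1990.50. OOP would hit $4002.10 > $2150, so the cap limits the patient to $2150 − $2011.60 = $138.40. Insurer: $6635 − $138.40 = $6496.60.

$6496.60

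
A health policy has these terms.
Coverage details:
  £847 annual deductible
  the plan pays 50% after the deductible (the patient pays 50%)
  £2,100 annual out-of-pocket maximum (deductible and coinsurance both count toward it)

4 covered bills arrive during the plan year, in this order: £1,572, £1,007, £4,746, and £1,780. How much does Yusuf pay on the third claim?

£387

Claim 1 — £1,572: £847 finishes the deductible; £725 goes to coinsurance; 50% of £725 = £362.50. Patient pays £1,209.50; OOP now £1,209.50.
Claim 2 — £1,007: deductible already satisfied, so patient's share is 50% × £1,007 = £503.50. Patient pays £503.50; OOP now £1,713.
Claim 3 — £4,746: deductible already satisfied, so patient's share is 50% × £4,746 = £2,373. OOP would hit £4,086 > £2,100, so the cap limits the patient to £2,100 − £1,713 = £387.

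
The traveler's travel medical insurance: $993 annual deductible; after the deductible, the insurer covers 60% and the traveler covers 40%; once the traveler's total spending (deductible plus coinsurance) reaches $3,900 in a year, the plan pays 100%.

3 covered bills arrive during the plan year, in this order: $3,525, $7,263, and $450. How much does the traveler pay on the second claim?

$1,894.20

#1 ($3,525): deductible takes $993, $2,532 remains; traveler's 40% is $1,012.80. Traveler owes $2,005.80 (running OOP $2,005.80).
#2 ($7,263): deductible already satisfied, so traveler's share is 40% × $7,263 = $2,905.20. Adding that to $2,005.80 gives $4,911, past the $3,900 cap; traveler pays only $3,900 − $2,005.80 = $1,894.20.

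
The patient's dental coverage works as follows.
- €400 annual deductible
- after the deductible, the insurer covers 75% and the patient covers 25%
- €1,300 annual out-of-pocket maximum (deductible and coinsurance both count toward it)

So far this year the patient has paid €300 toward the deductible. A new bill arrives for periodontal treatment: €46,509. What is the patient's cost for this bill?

Remaining deductible: €400 − €300 = €100.
After the €100 deductible portion, €46,509 − €100 = €46,409 is subject to coinsurance.
Coinsurance: €46,409 × 25% = €11,602.25.
That puts the patient's cost at €100 + €11,602.25 = €11,702.25 before any cap.
Adding €11,702.25 to the €300 already spent would give €12,002.25, which exceeds the €1,300 cap; the patient pays just €1,300 − €300 = €1,000.

€1,000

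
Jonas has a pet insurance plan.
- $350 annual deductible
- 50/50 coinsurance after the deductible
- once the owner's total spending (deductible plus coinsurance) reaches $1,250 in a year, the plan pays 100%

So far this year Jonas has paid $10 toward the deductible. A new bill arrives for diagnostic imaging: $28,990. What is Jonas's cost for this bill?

$10 of the $350 deductible is already met, leaving $340.
The remaining $28,650 (= $28,990 − $340) moves to coinsurance.
Owner's 50% share of $28,650 is $14,325.
So the owner owes $340 + $14,325 = $14,665 before any cap.
That would bring total out-of-pocket to $14,675, past the $1,250 cap. The owner is capped at $1,250 − $10 = $1,240 on this claim.

$1,240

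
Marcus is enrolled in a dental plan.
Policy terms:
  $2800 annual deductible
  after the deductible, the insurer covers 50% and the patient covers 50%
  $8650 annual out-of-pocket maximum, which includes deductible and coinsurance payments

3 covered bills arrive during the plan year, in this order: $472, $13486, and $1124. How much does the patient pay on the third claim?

$271

#1 ($472): entire amount goes to the deductible. Cost to patient: $472. OOP to date $472.
#2 ($13486): deductible takes $2328, $11158 remains; patient's 50% is $5579. Cost to patient: $7907. OOP to date $8379.
#3 ($1124): deductible already satisfied, so patient's share is 50% × $1124 = $562. OOP would hit $8941 > $8650, so the cap limits the patient to $8650 − $8379 = $271.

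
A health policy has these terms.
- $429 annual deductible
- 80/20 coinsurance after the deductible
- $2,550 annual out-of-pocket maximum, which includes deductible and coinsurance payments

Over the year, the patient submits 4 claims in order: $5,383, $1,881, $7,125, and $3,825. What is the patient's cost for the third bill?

$754

Claim 1 — $5,383: $429 finishes the deductible; $4,954 goes to coinsurance; 20% of $4,954 = $990.80. Cost to patient: $1,419.80. OOP to date $1,419.80.
Claim 2 — $1,881: deductible met; 20% of $1,881 = $376.20. Patient pays $376.20; OOP now $1,796.
Claim 3 — $7,125: deductible met; 20% of $7,125 = $1,425. Adding that to $1,796 gives $3,221, past the $2,550 cap; patient pays only $2,550 − $1,796 = $754.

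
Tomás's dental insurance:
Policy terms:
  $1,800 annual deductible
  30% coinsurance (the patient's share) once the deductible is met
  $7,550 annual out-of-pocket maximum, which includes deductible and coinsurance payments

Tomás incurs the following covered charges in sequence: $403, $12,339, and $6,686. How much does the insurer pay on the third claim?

$4,680.20

#1 ($403): fully absorbed by the deductible. Cost to patient: $403. OOP to date $403. Insurer: $403 − $403 = $0.
#2 ($12,339): $1,397 to deductible, leaving $10,942; patient's 30% is $3,282.60. Cost to patient: $4,679.60. OOP to date $5,082.60. Insurer: $12,339 − $4,679.60 = $7,659.40.
#3 ($6,686): 30% coinsurance on $6,686 = $2,005.80. Patient pays $2,005.80; OOP now $7,088.40. Plan pays $6,686 − $2,005.80 = $4,680.20.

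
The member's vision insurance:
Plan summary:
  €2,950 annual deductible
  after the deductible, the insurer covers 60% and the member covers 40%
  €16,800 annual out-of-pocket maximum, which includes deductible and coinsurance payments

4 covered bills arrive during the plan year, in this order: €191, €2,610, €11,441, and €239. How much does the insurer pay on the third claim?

#1 (€191): all of it applies to the deductible. Member owes €191 (running OOP €191). Plan pays €191 − €191 = €0.
#2 (€2,610): entire amount goes to the deductible. Cost to member: €2,610. OOP to date €2,801. Plan pays €2,610 − €2,610 = €0.
#3 (€11,441): deductible takes €149, €11,292 remains; member's 40% is €4,516.80. Member owes €4,665.80 (running OOP €7,466.80). Insurer: €11,441 − €4,665.80 = €6,775.20.

€6,775.20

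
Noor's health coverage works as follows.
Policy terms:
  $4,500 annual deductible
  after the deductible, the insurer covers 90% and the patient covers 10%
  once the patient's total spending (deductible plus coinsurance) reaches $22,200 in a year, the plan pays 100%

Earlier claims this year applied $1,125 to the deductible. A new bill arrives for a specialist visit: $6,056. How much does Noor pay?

$3,643.10

Deductible still to meet: $4,500 − $1,125 = $3,375.
After the $3,375 deductible portion, $6,056 − $3,375 = $2,681 is subject to coinsurance.
Coinsurance: $2,681 × 10% = $268.10.
Patient responsibility before any cap: $3,375 + $268.10 = $3,643.10.
Cumulative spending $1,125 + $3,643.10 = $4,768.10 stays under the $22,200 maximum.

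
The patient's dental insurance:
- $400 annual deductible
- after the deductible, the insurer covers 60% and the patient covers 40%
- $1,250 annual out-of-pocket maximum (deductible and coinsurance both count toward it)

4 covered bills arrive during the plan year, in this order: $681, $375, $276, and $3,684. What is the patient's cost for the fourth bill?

#1 ($681): $400 to deductible, leaving $281; patient's 40% is $112.40. Patient pays $512.40; OOP now $512.40.
#2 ($375): deductible already satisfied, so patient's share is 40% × $375 = $150. Patient pays $150; OOP now $662.40.
#3 ($276): deductible already satisfied, so patient's share is 40% × $276 = $110.40. Patient owes $110.40 (running OOP $772.80).
#4 ($3,684): deductible already satisfied, so patient's share is 40% × $3,684 = $1,473.60. That would push OOP to $2,246.40, over the $1,250 cap, so patient pays $1,250 − $772.80 = $477.20.

$477.20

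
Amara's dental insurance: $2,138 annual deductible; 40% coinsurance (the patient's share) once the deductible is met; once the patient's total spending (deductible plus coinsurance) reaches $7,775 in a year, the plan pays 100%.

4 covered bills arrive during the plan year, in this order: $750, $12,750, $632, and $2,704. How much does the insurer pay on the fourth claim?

$1,864.60

Claim 1 ($750): fully absorbed by the deductible. Patient pays $750; OOP now $750. Plan pays $750 − $750 = $0.
Claim 2 ($12,750): $1,388 to deductible, leaving $11,362; 40% of $11,362 = $4,544.80. Patient owes $5,932.80 (running OOP $6,682.80). Plan pays $12,750 − $5,932.80 = $6,817.20.
Claim 3 ($632): deductible already satisfied, so patient's share is 40% × $632 = $252.80. Patient owes $252.80 (running OOP $6,935.60). Plan pays $632 − $252.80 = $379.20.
Claim 4 ($2,704): deductible met; 40% of $2,704 = $1,081.60. Adding that to $6,935.60 gives $8,017.20, past the $7,775 cap; patient pays only $7,775 − $6,935.60 = $839.40. Plan pays $2,704 − $839.40 = $1,864.60.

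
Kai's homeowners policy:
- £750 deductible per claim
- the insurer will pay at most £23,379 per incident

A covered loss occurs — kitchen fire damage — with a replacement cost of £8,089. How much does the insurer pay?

£7,339

Less the £750 deductible: £8,089 − £750 = £7,339.
That's under the £23,379 cap, so the insurer reimburses the full £7,339.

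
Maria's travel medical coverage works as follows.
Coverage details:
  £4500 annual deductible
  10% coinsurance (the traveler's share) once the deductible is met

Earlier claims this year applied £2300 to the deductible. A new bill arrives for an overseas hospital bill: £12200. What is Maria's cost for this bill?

£3200

Deductible still to meet: £4500 − £2300 = £2200.
The remaining £10000 (= £12200 − £2200) moves to coinsurance.
Coinsurance: £10000 × 10% = £1000.
That puts the traveler's cost at £2200 + £1000 = £3200.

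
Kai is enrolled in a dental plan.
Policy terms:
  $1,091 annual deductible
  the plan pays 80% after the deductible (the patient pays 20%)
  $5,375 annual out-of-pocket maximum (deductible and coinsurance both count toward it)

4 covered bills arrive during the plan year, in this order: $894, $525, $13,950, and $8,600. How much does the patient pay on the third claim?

Bill 1, $894: entire amount goes to the deductible. Patient pays $894; OOP now $894.
Bill 2, $525: deductible takes $197, $328 remains; patient's 20% is $65.60. Cost to patient: $262.60. OOP to date $1,156.60.
Bill 3, $13,950: 20% coinsurance on $13,950 = $2,790. Cost to patient: $2,790. OOP to date $3,946.60.

$2,790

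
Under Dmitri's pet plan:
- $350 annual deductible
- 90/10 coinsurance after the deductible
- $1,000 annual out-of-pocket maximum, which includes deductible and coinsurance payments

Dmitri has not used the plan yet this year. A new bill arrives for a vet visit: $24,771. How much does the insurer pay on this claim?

The full $350 deductible is still open; $350 of this bill applies to it.
That leaves $24,771 − $350 = $24,421 for coinsurance.
10% of $24,421 = $2,442.10 falls to the owner.
Owner responsibility before any cap: $350 + $2,442.10 = $2,792.10.
Adding $2,792.10 to the $0 already spent would give $2,792.10, which exceeds the $1,000 cap; the owner pays just $1,000 − $0 = $1,000.
The plan picks up $24,771 − $1,000 = $23,771.

$23,771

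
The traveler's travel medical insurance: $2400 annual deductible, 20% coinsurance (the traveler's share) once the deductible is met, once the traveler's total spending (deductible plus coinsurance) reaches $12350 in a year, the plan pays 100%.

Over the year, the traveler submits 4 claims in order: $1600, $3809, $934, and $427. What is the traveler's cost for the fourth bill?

Bill 1, $1600: all of it applies to the deductible. Traveler pays $1600; OOP now $1600.
Bill 2, $3809: $800 to deductible, leaving $3009; traveler's 20% is $601.80. Traveler pays $1401.80; OOP now $3001.80.
Bill 3, $934: 20% coinsurance on $934 = $186.80. Traveler owes $186.80 (running OOP $3188.60).
Bill 4, $427: deductible met; 20% of $427 = $85.40. Traveler owes $85.40 (running OOP $3274).

$85.40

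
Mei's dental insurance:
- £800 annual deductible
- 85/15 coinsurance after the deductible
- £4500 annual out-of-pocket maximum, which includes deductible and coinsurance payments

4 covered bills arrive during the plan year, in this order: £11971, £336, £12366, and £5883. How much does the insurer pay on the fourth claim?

£5763.95

Bill 1, £11971: £800 to deductible, leaving £11171; patient's 15% is £1675.65. Cost to patient: £2475.65. OOP to date £2475.65. Plan pays £11971 − £2475.65 = £9495.35.
Bill 2, £336: deductible met; 15% of £336 = £50.40. Cost to patient: £50.40. OOP to date £2526.05. Plan pays £336 − £50.40 = £285.60.
Bill 3, £12366: deductible met; 15% of £12366 = £1854.90. Patient owes £1854.90 (running OOP £4380.95). Plan pays £12366 − £1854.90 = £10511.10.
Bill 4, £5883: deductible met; 15% of £5883 = £882.45. OOP would hit £5263.40 > £4500, so the cap limits the patient to £4500 − £4380.95 = £119.05. Insurer: £5883 − £119.05 = £5763.95.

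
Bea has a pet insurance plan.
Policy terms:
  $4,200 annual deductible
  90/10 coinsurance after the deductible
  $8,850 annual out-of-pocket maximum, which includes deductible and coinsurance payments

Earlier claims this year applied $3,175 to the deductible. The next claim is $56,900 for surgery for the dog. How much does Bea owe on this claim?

$5,675

Deductible still to meet: $4,200 − $3,175 = $1,025.
The remaining $55,875 (= $56,900 − $1,025) moves to coinsurance.
Coinsurance: $55,875 × 10% = $5,587.50.
So the owner owes $1,025 + $5,587.50 = $6,612.50 before any cap.
Year-to-date out-of-pocket would reach $3,175 + $6,612.50 = $9,787.50, above the $8,850 maximum, so the owner pays only $8,850 − $3,175 = $5,675.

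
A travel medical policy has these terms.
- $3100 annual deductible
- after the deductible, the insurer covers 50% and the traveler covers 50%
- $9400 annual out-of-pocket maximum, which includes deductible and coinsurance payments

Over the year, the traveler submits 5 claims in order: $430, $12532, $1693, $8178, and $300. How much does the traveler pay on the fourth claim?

Claim 1 ($430): all of it applies to the deductible. Cost to traveler: $430. OOP to date $430.
Claim 2 ($12532): $2670 to deductible, leaving $9862; coinsurance $9862 × 50% = $4931. Cost to traveler: $7601. OOP to date $8031.
Claim 3 ($1693): deductible met; 50% of $1693 = $846.50. Traveler pays $846.50; OOP now $8877.50.
Claim 4 ($8178): 50% coinsurance on $8178 = $4089. Adding that to $8877.50 gives $12966.50, past the $9400 cap; traveler pays only $9400 − $8877.50 = $522.50.

$522.50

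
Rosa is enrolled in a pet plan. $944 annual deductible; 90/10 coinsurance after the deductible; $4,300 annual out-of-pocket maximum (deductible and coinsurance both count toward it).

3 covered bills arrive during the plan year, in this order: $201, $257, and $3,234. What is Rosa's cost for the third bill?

$760.80

Claim 1 — $201: all of it applies to the deductible. Cost to owner: $201. OOP to date $201.
Claim 2 — $257: fully absorbed by the deductible. Cost to owner: $257. OOP to date $458.
Claim 3 — $3,234: deductible takes $486, $2,748 remains; coinsurance $2,748 × 10% = $274.80. Cost to owner: $760.80. OOP to date $1,218.80.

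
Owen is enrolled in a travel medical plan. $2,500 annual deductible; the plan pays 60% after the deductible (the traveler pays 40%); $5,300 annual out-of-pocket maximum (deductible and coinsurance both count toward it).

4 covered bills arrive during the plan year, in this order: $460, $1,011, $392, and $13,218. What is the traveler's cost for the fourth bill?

#1 ($460): fully absorbed by the deductible. Cost to traveler: $460. OOP to date $460.
#2 ($1,011): all of it applies to the deductible. Cost to traveler: $1,011. OOP to date $1,471.
#3 ($392): entire amount goes to the deductible. Traveler pays $392; OOP now $1,863.
#4 ($13,218): $637 to deductible, leaving $12,581; 40% of $12,581 = $5,032.40. Deductible plus coinsurance: $637 + $5,032.40 = $5,669.40. Adding that to $1,863 gives $7,532.40, past the $5,300 cap; traveler pays only $5,300 − $1,863 = $3,437.

$3,437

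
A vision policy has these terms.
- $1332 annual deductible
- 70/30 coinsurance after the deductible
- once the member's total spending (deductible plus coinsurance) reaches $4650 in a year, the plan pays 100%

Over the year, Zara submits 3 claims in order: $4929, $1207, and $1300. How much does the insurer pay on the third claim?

$910

Claim 1 — $4929: $1332 finishes the deductible; $3597 goes to coinsurance; member's 30% is $1079.10. Member owes $2411.10 (running OOP $2411.10). Plan pays $4929 − $2411.10 = $2517.90.
Claim 2 — $1207: deductible met; 30% of $1207 = $362.10. Member pays $362.10; OOP now $2773.20. Plan pays $1207 − $362.10 = $844.90.
Claim 3 — $1300: deductible met; 30% of $1300 = $390. Member owes $390 (running OOP $3163.20). Insurer: $1300 − $390 = $910.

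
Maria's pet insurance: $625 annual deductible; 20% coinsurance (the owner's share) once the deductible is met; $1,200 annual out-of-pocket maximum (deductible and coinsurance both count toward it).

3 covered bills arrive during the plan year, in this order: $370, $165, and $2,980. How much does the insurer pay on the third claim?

$2,315

Claim 1 — $370: entire amount goes to the deductible. Owner owes $370 (running OOP $370). Insurer: $370 − $370 = $0.
Claim 2 — $165: all of it applies to the deductible. Owner pays $165; OOP now $535. Plan pays $165 − $165 = $0.
Claim 3 — $2,980: deductible takes $90, $2,890 remains; owner's 20% is $578. Deductible plus coinsurance: $90 + $578 = $668. OOP would hit $1,203 > $1,200, so the cap limits the owner to $1,200 − $535 = $665. Plan pays $2,980 − $665 = $2,315.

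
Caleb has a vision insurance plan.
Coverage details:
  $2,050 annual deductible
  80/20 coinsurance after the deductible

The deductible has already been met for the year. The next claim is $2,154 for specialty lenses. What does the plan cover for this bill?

The deductible is already satisfied, so the full bill goes to coinsurance.
Member's 20% share of $2,154 is $430.80.
Insurer pays the balance: $2,154 − $430.80 = $1,723.20.

$1,723.20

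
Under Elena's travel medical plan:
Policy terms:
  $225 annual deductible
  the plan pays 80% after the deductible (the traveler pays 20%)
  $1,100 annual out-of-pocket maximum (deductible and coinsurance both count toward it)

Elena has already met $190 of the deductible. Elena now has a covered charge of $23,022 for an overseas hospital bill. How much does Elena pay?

$910

Remaining deductible: $225 − $190 = $35.
After the $35 deductible portion, $23,022 − $35 = $22,987 is subject to coinsurance.
Coinsurance: $22,987 × 20% = $4,597.40.
So the traveler owes $35 + $4,597.40 = $4,632.40 before any cap.
Adding $4,632.40 to the $190 already spent would give $4,822.40, which exceeds the $1,100 cap; the traveler pays just $1,100 − $190 = $910.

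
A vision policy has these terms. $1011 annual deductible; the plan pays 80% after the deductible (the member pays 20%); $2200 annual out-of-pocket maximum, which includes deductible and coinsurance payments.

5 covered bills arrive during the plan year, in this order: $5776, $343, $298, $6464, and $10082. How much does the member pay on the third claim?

Claim 1 — $5776: $1011 to deductible, leaving $4765; coinsurance $4765 × 20% = $953. Cost to member: $1964. OOP to date $1964.
Claim 2 — $343: deductible met; 20% of $343 = $68.60. Cost to member: $68.60. OOP to date $2032.60.
Claim 3 — $298: deductible already satisfied, so member's share is 20% × $298 = $59.60. Member pays $59.60; OOP now $2092.20.

$59.60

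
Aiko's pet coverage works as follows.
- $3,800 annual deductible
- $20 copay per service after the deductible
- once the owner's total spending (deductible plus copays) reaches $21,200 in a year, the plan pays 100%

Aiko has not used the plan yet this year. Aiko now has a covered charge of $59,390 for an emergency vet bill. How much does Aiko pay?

Deductible not yet touched, so the first $3,800 of the bill goes to the deductible.
That leaves $59,390 − $3,800 = $55,590 for the copay.
Copay on this service: $20.
Owner responsibility before any cap: $3,800 + $20 = $3,820.
Year-to-date out-of-pocket becomes $0 + $3,820 = $3,820, still under the $21,200 maximum, so no cap applies.

$3,820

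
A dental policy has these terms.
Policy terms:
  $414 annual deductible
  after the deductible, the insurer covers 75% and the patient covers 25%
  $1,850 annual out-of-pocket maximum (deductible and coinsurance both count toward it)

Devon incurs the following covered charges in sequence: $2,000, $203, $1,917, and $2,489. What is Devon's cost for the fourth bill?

Claim 1 ($2,000): $414 finishes the deductible; $1,586 goes to coinsurance; patient's 25% is $396.50. Patient pays $810.50; OOP now $810.50.
Claim 2 ($203): 25% coinsurance on $203 = $50.75. Cost to patient: $50.75. OOP to date $861.25.
Claim 3 ($1,917): deductible already satisfied, so patient's share is 25% × $1,917 = $479.25. Patient owes $479.25 (running OOP $1,340.50).
Claim 4 ($2,489): deductible already satisfied, so patient's share is 25% × $2,489 = $622.25. Adding that to $1,340.50 gives $1,962.75, past the $1,850 cap; patient pays only $1,850 − $1,340.50 = $509.50.

$509.50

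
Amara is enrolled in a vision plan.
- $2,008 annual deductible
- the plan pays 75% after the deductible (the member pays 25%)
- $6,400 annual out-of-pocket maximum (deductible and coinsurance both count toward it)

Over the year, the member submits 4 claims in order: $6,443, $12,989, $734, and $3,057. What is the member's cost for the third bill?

Claim 1 ($6,443): deductible takes $2,008, $4,435 remains; member's 25% is $1,108.75. Member pays $3,116.75; OOP now $3,116.75.
Claim 2 ($12,989): deductible met; 25% of $12,989 = $3,247.25. Member owes $3,247.25 (running OOP $6,364).
Claim 3 ($734): deductible met; 25% of $734 = $183.50. Adding that to $6,364 gives $6,547.50, past the $6,400 cap; member pays only $6,400 − $6,364 = $36.

$36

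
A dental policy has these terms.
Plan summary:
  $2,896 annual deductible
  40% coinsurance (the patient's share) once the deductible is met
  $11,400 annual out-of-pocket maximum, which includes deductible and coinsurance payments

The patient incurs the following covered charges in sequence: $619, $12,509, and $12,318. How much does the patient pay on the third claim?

Bill 1, $619: all of it applies to the deductible. Patient pays $619; OOP now $619.
Bill 2, $12,509: $2,277 finishes the deductible; $10,232 goes to coinsurance; 40% of $10,232 = $4,092.80. Patient owes $6,369.80 (running OOP $6,988.80).
Bill 3, $12,318: 40% coinsurance on $12,318 = $4,927.20. Adding that to $6,988.80 gives $11,916, past the $11,400 cap; patient pays only $11,400 − $6,988.80 = $4,411.20.

$4,411.20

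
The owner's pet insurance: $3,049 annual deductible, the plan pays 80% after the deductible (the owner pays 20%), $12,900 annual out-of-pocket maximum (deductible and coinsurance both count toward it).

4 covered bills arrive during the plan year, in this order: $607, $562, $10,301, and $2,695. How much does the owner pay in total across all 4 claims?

Bill 1, $607: entire amount goes to the deductible. Owner owes $607 (running OOP $607).
Bill 2, $562: entire amount goes to the deductible. Owner pays $562; OOP now $1,169.
Bill 3, $10,301: deductible takes $1,880, $8,421 remains; coinsurance $8,421 × 20% = $1,684.20. Cost to owner: $3,564.20. OOP to date $4,733.20.
Bill 4, $2,695: 20% coinsurance on $2,695 = $539. Owner owes $539 (running OOP $5,272.20).
Total paid by the owner: $607 + $562 + $3,564.20 + $539 = $5,272.20.

$5,272.20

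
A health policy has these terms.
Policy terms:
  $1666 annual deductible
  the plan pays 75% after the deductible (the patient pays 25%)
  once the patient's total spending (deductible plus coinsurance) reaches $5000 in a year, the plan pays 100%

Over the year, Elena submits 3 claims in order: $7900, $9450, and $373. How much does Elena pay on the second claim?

$1775.50

Claim 1 ($7900): deductible takes $1666, $6234 remains; 25% of $6234 = $1558.50. Patient owes $3224.50 (running OOP $3224.50).
Claim 2 ($9450): deductible met; 25% of $9450 = $2362.50. Adding that to $3224.50 gives $5587, past the $5000 cap; patient pays only $5000 − $3224.50 = $1775.50.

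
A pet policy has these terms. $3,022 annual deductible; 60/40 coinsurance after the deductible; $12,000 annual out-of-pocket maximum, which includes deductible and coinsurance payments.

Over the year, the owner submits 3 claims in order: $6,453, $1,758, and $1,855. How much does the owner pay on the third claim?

Bill 1, $6,453: $3,022 finishes the deductible; $3,431 goes to coinsurance; coinsurance $3,431 × 40% = $1,372.40. Owner pays $4,394.40; OOP now $4,394.40.
Bill 2, $1,758: deductible already satisfied, so owner's share is 40% × $1,758 = $703.20. Owner owes $703.20 (running OOP $5,097.60).
Bill 3, $1,855: deductible met; 40% of $1,855 = $742. Cost to owner: $742. OOP to date $5,839.60.

$742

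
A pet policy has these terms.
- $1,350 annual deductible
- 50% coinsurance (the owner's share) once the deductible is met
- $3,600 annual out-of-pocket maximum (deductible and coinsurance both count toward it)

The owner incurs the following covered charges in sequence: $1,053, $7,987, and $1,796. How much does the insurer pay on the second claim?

$5,440

Claim 1 ($1,053): entire amount goes to the deductible. Cost to owner: $1,053. OOP to date $1,053. Insurer: $1,053 − $1,053 = $0.
Claim 2 ($7,987): $297 finishes the deductible; $7,690 goes to coinsurance; 50% of $7,690 = $3,845. Claim cost before the cap: $297 + $3,845 = $4,142. OOP would hit $5,195 > $3,600, so the cap limits the owner to $3,600 − $1,053 = $2,547. Insurer: $7,987 − $2,547 = $5,440.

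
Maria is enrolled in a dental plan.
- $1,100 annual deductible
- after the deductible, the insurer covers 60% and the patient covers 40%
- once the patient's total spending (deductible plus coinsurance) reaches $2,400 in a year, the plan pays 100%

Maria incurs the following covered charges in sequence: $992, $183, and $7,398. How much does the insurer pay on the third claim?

$6,128

Claim 1 — $992: fully absorbed by the deductible. Cost to patient: $992. OOP to date $992. Insurer: $992 − $992 = $0.
Claim 2 — $183: deductible takes $108, $75 remains; coinsurance $75 × 40% = $30. Cost to patient: $138. OOP to date $1,130. Insurer: $183 − $138 = $45.
Claim 3 — $7,398: 40% coinsurance on $7,398 = $2,959.20. OOP would hit $4,089.20 > $2,400, so the cap limits the patient to $2,400 − $1,130 = $1,270. Plan pays $7,398 − $1,270 = $6,128.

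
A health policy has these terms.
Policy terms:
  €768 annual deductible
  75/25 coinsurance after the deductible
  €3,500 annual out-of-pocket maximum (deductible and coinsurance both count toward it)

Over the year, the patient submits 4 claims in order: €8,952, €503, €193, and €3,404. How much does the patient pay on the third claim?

€48.25

Bill 1, €8,952: €768 to deductible, leaving €8,184; 25% of €8,184 = €2,046. Patient pays €2,814; OOP now €2,814.
Bill 2, €503: 25% coinsurance on €503 = €125.75. Patient owes €125.75 (running OOP €2,939.75).
Bill 3, €193: deductible met; 25% of €193 = €48.25. Cost to patient: €48.25. OOP to date €2,988.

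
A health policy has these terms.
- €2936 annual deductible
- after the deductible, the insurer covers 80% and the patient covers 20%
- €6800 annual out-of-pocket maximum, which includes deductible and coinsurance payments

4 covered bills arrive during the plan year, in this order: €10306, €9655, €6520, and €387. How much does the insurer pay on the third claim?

Claim 1 (€10306): €2936 to deductible, leaving €7370; patient's 20% is €1474. Cost to patient: €4410. OOP to date €4410. Plan pays €10306 − €4410 = €5896.
Claim 2 (€9655): 20% coinsurance on €9655 = €1931. Patient pays €1931; OOP now €6341. Insurer: €9655 − €1931 = €7724.
Claim 3 (€6520): 20% coinsurance on €6520 = €1304. That would push OOP to €7645, over the €6800 cap, so patient pays €6800 − €6341 = €459. Plan pays €6520 − €459 = €6061.

€6061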